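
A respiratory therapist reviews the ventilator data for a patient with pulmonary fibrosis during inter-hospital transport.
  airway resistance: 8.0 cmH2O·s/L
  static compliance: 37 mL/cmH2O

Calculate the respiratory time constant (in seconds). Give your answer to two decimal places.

0.30

τ = R × C = 8.0 × 37 mL/cmH2O = 8.0 × 0.037 L/cmH2O = 0.296 s.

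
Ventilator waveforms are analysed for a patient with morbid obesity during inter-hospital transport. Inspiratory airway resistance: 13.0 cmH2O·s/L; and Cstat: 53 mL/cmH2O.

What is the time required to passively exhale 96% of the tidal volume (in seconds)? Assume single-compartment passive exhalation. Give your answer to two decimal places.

2.22

τ = R × C = 13.0 × 53 mL/cmH2O = 13.0 × 0.053 L/cmH2O = 0.689 s.
Exhaled fraction f = 1 − e^(−t/τ) → t = −τ·ln(1 − f) = −0.689·ln(0.04) = 2.218 s.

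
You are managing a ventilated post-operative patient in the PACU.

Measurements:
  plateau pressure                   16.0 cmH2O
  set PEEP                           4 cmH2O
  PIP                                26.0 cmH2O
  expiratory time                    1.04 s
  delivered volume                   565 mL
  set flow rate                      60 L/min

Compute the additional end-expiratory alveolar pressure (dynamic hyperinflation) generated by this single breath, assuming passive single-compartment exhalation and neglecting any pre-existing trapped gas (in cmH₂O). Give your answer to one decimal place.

Flow: 60 L/min ÷ 60 = 1 L/s.
R = (PIP − Pplat)/V̇ = (26.0 − 16.0) / 1 = 10.0/1 = 10.0 cmH2O·s/L.
C = Vt/(Pplat − PEEP) = 565.0 / (16.0 − 4) = 565.0/12.0 = 47.083 mL/cmH2O.
τ = R × C = 10.0 × 0.04708 L/cmH2O = 0.4708 s.
Fraction remaining = e^(−Te/τ) = e^(−1.04/0.4708) = 0.1098; trapped volume = 565.0 × 0.1098 = 62.037 mL.
Additional alveolar pressure from trapping ≈ V_trapped / C = 62.037 / 47.083 = 1.318 cmH2O.

1.3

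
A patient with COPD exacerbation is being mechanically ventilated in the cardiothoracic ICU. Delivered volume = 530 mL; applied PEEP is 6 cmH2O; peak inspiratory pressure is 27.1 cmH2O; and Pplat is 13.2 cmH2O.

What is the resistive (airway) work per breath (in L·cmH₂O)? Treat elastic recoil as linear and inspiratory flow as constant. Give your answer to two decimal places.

With constant inspiratory flow the resistive pressure is constant at PIP − Pplat = 27.1 − 13.2 = 13.9 cmH2O, so resistive work = 13.9 × 0.530 = 7.367 L·cmH2O.

7.37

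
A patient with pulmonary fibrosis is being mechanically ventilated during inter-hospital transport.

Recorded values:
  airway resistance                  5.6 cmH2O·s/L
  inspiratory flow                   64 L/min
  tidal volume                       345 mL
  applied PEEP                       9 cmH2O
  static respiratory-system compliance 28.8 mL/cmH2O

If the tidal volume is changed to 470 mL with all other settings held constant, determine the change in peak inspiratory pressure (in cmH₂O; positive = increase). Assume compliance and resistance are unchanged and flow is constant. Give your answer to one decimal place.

4.3

PIP = Vt/C + R·V̇ + PEEP (constant-flow equation of motion).
Only the elastic term changes: ΔPIP = ΔVt / C = (470 − 345) / 28.8 = 4.34 cmH2O.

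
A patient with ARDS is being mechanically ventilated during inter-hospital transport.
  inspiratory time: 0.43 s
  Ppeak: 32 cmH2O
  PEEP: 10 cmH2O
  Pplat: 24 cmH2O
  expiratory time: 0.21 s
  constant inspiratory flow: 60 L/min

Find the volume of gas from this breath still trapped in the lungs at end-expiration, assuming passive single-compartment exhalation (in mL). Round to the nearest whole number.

183

Flow: 60 L/min ÷ 60 = 1 L/s.
Vt = flow × Ti = 1 L/s × 0.43 s × 1000 mL/L = 430.0 mL.
R = (PIP − Pplat)/V̇ = (32 − 24) / 1 = 8.0/1 = 8.0 cmH2O·s/L.
C = Vt/(Pplat − PEEP) = 430.0 / (24 − 10) = 430.0/14.0 = 30.714 mL/cmH2O.
τ = R × C = 8.0 × 0.03071 L/cmH2O = 0.2457 s.
Fraction remaining = e^(−Te/τ) = e^(−0.21/0.2457) = 0.4254.
Trapped volume = 430.0 × 0.4254 = 182.92 mL.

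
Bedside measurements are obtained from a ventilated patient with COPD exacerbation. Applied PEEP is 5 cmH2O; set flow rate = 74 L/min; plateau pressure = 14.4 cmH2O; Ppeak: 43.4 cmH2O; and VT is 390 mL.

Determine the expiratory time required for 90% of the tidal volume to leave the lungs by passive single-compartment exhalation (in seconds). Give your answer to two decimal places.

Flow: 74 L/min ÷ 60 = 1.2333 L/s.
R = (PIP − Pplat)/V̇ = (43.4 − 14.4) / 1.2333 = 29.0/1.2333 = 23.514 cmH2O·s/L.
C = Vt/(Pplat − PEEP) = 390.0 / (14.4 − 5) = 390.0/9.4 = 41.489 mL/cmH2O.
τ = R × C = 23.514 × 0.04149 L/cmH2O = 0.9756 s.
t = −τ·ln(1 − 0.90) = −0.9756·ln(0.1) = 2.246 s.

2.25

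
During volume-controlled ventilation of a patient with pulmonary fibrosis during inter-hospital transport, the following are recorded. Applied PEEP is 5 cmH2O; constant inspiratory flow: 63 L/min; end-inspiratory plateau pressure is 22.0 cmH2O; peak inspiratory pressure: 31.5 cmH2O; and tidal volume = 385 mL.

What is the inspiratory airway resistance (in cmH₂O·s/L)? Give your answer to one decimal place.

9.0

Flow: 63 L/min ÷ 60 = 1.05 L/s.
Raw = (PIP − Pplat) / flow = (31.5 − 22.0) / 1.05 = 9.5 / 1.05 = 9.048 cmH2O·s/L.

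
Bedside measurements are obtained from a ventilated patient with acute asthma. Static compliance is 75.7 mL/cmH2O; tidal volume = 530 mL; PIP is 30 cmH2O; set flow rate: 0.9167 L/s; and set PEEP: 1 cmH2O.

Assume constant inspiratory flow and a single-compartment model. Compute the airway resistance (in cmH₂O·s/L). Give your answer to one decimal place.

24.0

Equation of motion (constant flow): PIP = Vt/C + R·V̇ + PEEP.
R·V̇ = PIP − Vt/C − PEEP = 30 − 530/75.7 − 1 = 30 − 7.001 − 1 = 21.999 cmH2O.
R = 21.999 / 0.9167 = 23.998 cmH2O·s/L.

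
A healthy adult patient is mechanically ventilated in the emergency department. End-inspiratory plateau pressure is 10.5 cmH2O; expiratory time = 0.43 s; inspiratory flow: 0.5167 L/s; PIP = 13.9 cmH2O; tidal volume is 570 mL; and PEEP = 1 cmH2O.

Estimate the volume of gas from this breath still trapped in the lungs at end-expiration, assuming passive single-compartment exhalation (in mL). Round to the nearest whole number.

R = (PIP − Pplat)/V̇ = (13.9 − 10.5) / 0.5167 = 3.4/0.5167 = 6.58 cmH2O·s/L.
C = Vt/(Pplat − PEEP) = 570.0 / (10.5 − 1) = 570.0/9.5 = 60.0 mL/cmH2O.
τ = R × C = 6.58 × 0.06 L/cmH2O = 0.3948 s.
Fraction remaining = e^(−Te/τ) = e^(−0.43/0.3948) = 0.3365.
Trapped volume = 570.0 × 0.3365 = 191.81 mL.

192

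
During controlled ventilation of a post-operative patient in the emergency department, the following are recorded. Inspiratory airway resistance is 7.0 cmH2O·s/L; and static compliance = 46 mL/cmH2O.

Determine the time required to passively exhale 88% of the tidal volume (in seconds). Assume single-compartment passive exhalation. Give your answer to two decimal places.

0.68

τ = R × C = 7.0 × 46 mL/cmH2O = 7.0 × 0.046 L/cmH2O = 0.322 s.
Exhaled fraction f = 1 − e^(−t/τ) → t = −τ·ln(1 − f) = −0.322·ln(0.12) = 0.6827 s.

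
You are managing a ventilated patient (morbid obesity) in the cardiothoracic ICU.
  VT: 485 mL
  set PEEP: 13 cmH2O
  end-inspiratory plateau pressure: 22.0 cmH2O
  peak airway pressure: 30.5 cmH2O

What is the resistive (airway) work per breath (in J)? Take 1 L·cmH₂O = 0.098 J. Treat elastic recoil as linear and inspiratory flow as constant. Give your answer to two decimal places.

0.40

With constant inspiratory flow the resistive pressure is constant at PIP − Pplat = 30.5 − 22.0 = 8.5 cmH2O, so resistive work = 8.5 × 0.485 = 4.123 L·cmH2O.
× 0.098 J/(L·cmH2O) → 0.4041 J.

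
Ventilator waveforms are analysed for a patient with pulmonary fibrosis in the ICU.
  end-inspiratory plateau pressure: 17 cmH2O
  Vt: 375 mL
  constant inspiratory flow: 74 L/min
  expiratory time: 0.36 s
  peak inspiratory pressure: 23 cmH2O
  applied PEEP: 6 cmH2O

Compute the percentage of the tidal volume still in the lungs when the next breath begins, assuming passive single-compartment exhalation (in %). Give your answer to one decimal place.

11.4

Flow: 74 L/min ÷ 60 = 1.2333 L/s.
R = (PIP − Pplat)/V̇ = (23 − 17) / 1.2333 = 6.0/1.2333 = 4.865 cmH2O·s/L.
C = Vt/(Pplat − PEEP) = 375.0 / (17 − 6) = 375.0/11.0 = 34.091 mL/cmH2O.
τ = R × C = 4.865 × 0.03409 L/cmH2O = 0.1658 s.
Fraction remaining at end-expiration = e^(−Te/τ) = e^(−0.36/0.1658) = 0.114 → 11.4%.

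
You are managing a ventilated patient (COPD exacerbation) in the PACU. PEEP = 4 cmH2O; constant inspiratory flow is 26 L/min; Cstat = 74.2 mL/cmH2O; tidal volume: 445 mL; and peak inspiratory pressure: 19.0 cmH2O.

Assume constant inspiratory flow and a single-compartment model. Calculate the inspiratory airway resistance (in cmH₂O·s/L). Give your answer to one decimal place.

20.8

Flow: 26 L/min ÷ 60 = 0.4333 L/s.
Equation of motion (constant flow): PIP = Vt/C + R·V̇ + PEEP.
R·V̇ = PIP − Vt/C − PEEP = 19.0 − 445/74.2 − 4 = 19.0 − 5.997 − 4 = 9.003 cmH2O.
R = 9.003 / 0.4333 = 20.778 cmH2O·s/L.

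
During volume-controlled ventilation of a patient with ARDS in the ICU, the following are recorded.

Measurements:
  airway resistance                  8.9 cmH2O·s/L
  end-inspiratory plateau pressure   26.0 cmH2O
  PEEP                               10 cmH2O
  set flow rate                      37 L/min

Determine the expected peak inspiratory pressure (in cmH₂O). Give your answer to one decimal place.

Flow: 37 L/min ÷ 60 = 0.6167 L/s.
PIP = Pplat + Raw × flow = 26.0 + 8.9 × 0.6167 = 26.0 + 5.489 = 31.489 cmH2O.

31.5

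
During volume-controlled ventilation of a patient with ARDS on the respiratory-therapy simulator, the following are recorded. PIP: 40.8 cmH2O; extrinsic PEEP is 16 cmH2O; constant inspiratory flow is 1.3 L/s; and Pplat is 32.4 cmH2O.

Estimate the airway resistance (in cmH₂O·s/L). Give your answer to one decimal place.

Raw = (PIP − Pplat) / flow = (40.8 − 32.4) / 1.3 = 8.4 / 1.3 = 6.462 cmH2O·s/L.

6.5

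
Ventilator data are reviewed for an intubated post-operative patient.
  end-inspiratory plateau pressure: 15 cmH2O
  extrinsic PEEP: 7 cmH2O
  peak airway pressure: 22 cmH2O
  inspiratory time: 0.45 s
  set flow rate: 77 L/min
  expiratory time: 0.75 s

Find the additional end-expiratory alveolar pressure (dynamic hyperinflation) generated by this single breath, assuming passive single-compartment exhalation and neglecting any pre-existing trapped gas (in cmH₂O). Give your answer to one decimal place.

1.2

Flow: 77 L/min ÷ 60 = 1.2833 L/s.
Vt = flow × Ti = 1.2833 L/s × 0.45 s × 1000 mL/L = 577.49 mL.
R = (PIP − Pplat)/V̇ = (22 − 15) / 1.2833 = 7.0/1.2833 = 5.455 cmH2O·s/L.
C = Vt/(Pplat − PEEP) = 577.49 / (15 − 7) = 577.49/8.0 = 72.186 mL/cmH2O.
τ = R × C = 5.455 × 0.07219 L/cmH2O = 0.3938 s.
Fraction remaining = e^(−Te/τ) = e^(−0.75/0.3938) = 0.1489; trapped volume = 577.49 × 0.1489 = 85.988 mL.
Additional alveolar pressure from trapping ≈ V_trapped / C = 85.988 / 72.186 = 1.191 cmH2O.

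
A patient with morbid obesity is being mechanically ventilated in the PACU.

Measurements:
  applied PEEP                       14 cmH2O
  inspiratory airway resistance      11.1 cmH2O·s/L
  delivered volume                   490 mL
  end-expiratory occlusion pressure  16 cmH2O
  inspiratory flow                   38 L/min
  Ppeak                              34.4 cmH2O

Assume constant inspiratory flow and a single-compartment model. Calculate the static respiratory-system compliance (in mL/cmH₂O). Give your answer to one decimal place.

Flow: 38 L/min ÷ 60 = 0.6333 L/s.
Total PEEP = 16 cmH2O (set 14 + intrinsic 2); this is the baseline alveolar pressure.
Equation of motion (constant flow): PIP = Vt/C + R·V̇ + PEEP.
Vt/C = PIP − R·V̇ − PEEP = 34.4 − 11.1×0.6333 − 16 = 34.4 − 7.03 − 16 = 11.37 cmH2O.
C = Vt / 11.37 = 490 / 11.37 = 43.096 mL/cmH2O.

43.1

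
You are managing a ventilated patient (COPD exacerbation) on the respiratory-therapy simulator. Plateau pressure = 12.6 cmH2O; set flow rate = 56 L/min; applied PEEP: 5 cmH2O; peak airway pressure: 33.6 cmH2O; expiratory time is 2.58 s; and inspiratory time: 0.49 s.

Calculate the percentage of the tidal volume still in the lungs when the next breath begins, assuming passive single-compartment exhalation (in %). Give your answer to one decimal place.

Flow: 56 L/min ÷ 60 = 0.9333 L/s.
Vt = flow × Ti = 0.9333 L/s × 0.49 s × 1000 mL/L = 457.32 mL.
R = (PIP − Pplat)/V̇ = (33.6 − 12.6) / 0.9333 = 21.0/0.9333 = 22.501 cmH2O·s/L.
C = Vt/(Pplat − PEEP) = 457.32 / (12.6 − 5) = 457.32/7.6 = 60.174 mL/cmH2O.
τ = R × C = 22.501 × 0.06017 L/cmH2O = 1.354 s.
Fraction remaining at end-expiration = e^(−Te/τ) = e^(−2.58/1.354) = 0.1488 → 14.88%.

14.9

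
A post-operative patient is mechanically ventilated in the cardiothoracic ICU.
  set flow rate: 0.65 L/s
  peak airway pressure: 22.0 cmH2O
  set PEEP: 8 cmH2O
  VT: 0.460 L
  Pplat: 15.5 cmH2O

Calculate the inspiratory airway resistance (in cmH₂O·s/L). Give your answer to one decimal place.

10.0

Raw = (PIP − Pplat) / flow = (22.0 − 15.5) / 0.65 = 6.5 / 0.65 = 10.0 cmH2O·s/L.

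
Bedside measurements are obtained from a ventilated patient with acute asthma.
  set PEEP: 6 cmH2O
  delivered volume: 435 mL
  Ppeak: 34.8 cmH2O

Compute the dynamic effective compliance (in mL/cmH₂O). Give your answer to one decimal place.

15.1

Dynamic compliance = Vt / (PIP − PEEP) = 435 / (34.8 − 6) = 435 / 28.8 = 15.104 mL/cmH2O.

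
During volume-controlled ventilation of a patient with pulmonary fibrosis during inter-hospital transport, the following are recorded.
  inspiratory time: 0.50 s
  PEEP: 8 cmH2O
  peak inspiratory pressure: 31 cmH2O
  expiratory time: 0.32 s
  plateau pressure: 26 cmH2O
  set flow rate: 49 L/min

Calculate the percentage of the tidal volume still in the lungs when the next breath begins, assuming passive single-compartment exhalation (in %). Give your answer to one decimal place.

10.0

Flow: 49 L/min ÷ 60 = 0.8167 L/s.
Vt = flow × Ti = 0.8167 L/s × 0.50 s × 1000 mL/L = 408.35 mL.
R = (PIP − Pplat)/V̇ = (31 − 26) / 0.8167 = 5.0/0.8167 = 6.122 cmH2O·s/L.
C = Vt/(Pplat − PEEP) = 408.35 / (26 − 8) = 408.35/18.0 = 22.686 mL/cmH2O.
τ = R × C = 6.122 × 0.02269 L/cmH2O = 0.1389 s.
Fraction remaining at end-expiration = e^(−Te/τ) = e^(−0.32/0.1389) = 0.09988 → 9.988%.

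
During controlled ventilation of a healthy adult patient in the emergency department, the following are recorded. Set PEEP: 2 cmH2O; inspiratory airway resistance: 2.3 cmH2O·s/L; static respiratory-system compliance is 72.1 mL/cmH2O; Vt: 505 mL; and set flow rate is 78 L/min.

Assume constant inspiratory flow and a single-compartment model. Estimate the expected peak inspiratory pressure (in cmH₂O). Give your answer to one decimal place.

12.0

Flow: 78 L/min ÷ 60 = 1.3 L/s.
Equation of motion (constant flow): PIP = Vt/C + R·V̇ + PEEP.
PIP = 505/72.1 + 2.3×1.3 + 2 = 7.004 + 2.99 + 2 = 11.994 cmH2O.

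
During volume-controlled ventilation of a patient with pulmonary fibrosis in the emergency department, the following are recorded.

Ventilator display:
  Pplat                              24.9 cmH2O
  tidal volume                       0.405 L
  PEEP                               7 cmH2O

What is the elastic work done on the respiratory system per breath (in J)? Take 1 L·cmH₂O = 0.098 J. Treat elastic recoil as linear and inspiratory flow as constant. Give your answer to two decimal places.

Elastic work ≈ ½ × (Pplat − PEEP) × Vt = 0.5 × (24.9 − 7) × 0.405 L = 0.5 × 17.9 × 0.405 = 3.625 L·cmH2O.
× 0.098 J/(L·cmH2O) → 0.3553 J.

0.36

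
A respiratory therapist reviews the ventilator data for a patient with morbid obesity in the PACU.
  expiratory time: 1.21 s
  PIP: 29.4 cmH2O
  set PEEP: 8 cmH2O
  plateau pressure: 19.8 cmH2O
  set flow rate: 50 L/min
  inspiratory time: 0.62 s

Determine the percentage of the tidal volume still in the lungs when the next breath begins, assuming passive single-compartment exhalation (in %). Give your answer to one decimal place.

9.1

Flow: 50 L/min ÷ 60 = 0.8333 L/s.
Vt = flow × Ti = 0.8333 L/s × 0.62 s × 1000 mL/L = 516.65 mL.
R = (PIP − Pplat)/V̇ = (29.4 − 19.8) / 0.8333 = 9.6/0.8333 = 11.52 cmH2O·s/L.
C = Vt/(Pplat − PEEP) = 516.65 / (19.8 − 8) = 516.65/11.8 = 43.784 mL/cmH2O.
τ = R × C = 11.52 × 0.04378 L/cmH2O = 0.5043 s.
Fraction remaining at end-expiration = e^(−Te/τ) = e^(−1.21/0.5043) = 0.09078 → 9.078%.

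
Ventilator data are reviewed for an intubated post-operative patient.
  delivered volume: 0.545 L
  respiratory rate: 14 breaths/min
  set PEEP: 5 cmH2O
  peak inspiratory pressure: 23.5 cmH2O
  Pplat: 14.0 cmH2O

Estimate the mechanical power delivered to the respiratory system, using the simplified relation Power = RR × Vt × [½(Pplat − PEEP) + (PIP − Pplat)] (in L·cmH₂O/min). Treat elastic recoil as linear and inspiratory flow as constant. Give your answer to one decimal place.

106.8

Per-breath work = Vt × [½(Pplat−PEEP) + (PIP−Pplat)] = 0.545 × [0.5×9.0 + 9.5] = 0.545 × 14.0 = 7.63 L·cmH2O.
Power = 14 × 7.63 = 106.82 L·cmH2O/min.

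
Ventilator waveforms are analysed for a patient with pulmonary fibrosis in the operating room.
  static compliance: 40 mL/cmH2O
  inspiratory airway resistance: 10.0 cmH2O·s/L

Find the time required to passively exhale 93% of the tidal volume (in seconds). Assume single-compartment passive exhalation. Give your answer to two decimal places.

1.06

τ = R × C = 10.0 × 40 mL/cmH2O = 10.0 × 0.040 L/cmH2O = 0.4 s.
Exhaled fraction f = 1 − e^(−t/τ) → t = −τ·ln(1 − f) = −0.4·ln(0.07) = 1.064 s.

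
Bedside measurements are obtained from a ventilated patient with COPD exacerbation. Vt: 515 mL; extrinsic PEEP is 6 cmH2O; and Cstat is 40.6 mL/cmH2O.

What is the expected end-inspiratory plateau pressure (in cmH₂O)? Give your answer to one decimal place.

Pplat = PEEP + Vt / Cstat = 6 + 515 / 40.6 = 6 + 12.685 = 18.685 cmH2O.

18.7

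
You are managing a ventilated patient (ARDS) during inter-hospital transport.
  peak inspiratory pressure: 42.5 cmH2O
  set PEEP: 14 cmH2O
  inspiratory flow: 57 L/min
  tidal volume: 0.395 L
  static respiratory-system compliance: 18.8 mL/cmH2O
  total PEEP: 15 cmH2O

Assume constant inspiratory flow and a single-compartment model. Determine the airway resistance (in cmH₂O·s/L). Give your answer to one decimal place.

Flow: 57 L/min ÷ 60 = 0.95 L/s.
Total PEEP = 15 cmH2O (set 14 + intrinsic 1); this is the baseline alveolar pressure.
Equation of motion (constant flow): PIP = Vt/C + R·V̇ + PEEP.
R·V̇ = PIP − Vt/C − PEEP = 42.5 − 395/18.8 − 15 = 42.5 − 21.011 − 15 = 6.489 cmH2O.
R = 6.489 / 0.95 = 6.831 cmH2O·s/L.

6.8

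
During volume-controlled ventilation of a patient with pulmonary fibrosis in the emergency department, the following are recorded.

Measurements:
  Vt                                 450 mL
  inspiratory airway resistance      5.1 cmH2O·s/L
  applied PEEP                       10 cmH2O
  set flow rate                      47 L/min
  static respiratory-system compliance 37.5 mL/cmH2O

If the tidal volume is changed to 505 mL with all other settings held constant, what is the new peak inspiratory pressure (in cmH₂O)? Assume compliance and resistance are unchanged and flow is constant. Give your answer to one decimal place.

Flow: 47 L/min ÷ 60 = 0.7833 L/s.
PIP = Vt/C + R·V̇ + PEEP (constant-flow equation of motion).
Only the elastic term changes: ΔPIP = ΔVt / C = (505 − 450) / 37.5 = 1.467 cmH2O.
Original PIP = 450/37.5 + 5.1×0.7833 + 10 = 25.995 cmH2O; new PIP = 25.995 + (1.467) = 27.462 cmH2O.

27.5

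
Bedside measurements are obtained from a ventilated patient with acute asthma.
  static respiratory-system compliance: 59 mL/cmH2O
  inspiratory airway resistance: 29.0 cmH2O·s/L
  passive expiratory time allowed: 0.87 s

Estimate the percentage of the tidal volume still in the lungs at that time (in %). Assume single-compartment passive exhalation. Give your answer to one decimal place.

τ = R × C = 29.0 × 59 mL/cmH2O = 29.0 × 0.059 L/cmH2O = 1.711 s.
Passive exhalation: V(t)/V₀ = e^(−t/τ) = e^(−0.87/1.711) = 0.6014.
Fraction remaining = 0.6014 → 60.14%.

60.1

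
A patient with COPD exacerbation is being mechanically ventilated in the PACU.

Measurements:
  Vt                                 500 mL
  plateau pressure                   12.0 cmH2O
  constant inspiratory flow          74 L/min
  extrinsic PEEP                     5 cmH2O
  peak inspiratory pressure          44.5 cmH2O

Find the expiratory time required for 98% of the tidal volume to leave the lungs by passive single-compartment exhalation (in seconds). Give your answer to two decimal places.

7.36

Flow: 74 L/min ÷ 60 = 1.2333 L/s.
R = (PIP − Pplat)/V̇ = (44.5 − 12.0) / 1.2333 = 32.5/1.2333 = 26.352 cmH2O·s/L.
C = Vt/(Pplat − PEEP) = 500.0 / (12.0 − 5) = 500.0/7.0 = 71.429 mL/cmH2O.
τ = R × C = 26.352 × 0.07143 L/cmH2O = 1.882 s.
t = −τ·ln(1 − 0.98) = −1.882·ln(0.02) = 7.362 s.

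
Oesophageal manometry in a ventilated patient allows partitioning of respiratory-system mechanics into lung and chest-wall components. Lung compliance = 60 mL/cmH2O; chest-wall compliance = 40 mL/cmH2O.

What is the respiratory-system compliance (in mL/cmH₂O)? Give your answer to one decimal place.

24.0

Lung and chest wall are elastances in series: 1/Crs = 1/CL + 1/Ccw.
1/Crs = 1/60 + 1/40 = 0.04167.
Crs = 23.998 mL/cmH2O.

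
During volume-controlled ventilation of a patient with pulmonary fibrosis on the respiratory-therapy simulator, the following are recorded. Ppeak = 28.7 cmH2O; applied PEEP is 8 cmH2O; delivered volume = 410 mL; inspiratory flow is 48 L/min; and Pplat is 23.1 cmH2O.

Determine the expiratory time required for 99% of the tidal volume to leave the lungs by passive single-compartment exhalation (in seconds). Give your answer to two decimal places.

Flow: 48 L/min ÷ 60 = 0.8 L/s.
R = (PIP − Pplat)/V̇ = (28.7 − 23.1) / 0.8 = 5.6/0.8 = 7.0 cmH2O·s/L.
C = Vt/(Pplat − PEEP) = 410.0 / (23.1 − 8) = 410.0/15.1 = 27.152 mL/cmH2O.
τ = R × C = 7.0 × 0.02715 L/cmH2O = 0.1901 s.
t = −τ·ln(1 − 0.99) = −0.1901·ln(0.01) = 0.8754 s.

0.88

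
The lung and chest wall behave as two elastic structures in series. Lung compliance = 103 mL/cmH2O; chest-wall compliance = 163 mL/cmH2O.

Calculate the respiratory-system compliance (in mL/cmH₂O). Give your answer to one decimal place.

Lung and chest wall are elastances in series: 1/Crs = 1/CL + 1/Ccw.
1/Crs = 1/103 + 1/163 = 0.01584.
Crs = 63.131 mL/cmH2O.

63.1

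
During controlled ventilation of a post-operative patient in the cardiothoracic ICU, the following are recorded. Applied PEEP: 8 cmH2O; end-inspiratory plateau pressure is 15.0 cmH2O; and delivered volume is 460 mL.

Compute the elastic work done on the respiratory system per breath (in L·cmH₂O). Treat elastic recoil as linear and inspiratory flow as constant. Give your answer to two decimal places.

1.61

Elastic work ≈ ½ × (Pplat − PEEP) × Vt = 0.5 × (15.0 − 8) × 0.460 L = 0.5 × 7.0 × 0.460 = 1.61 L·cmH2O.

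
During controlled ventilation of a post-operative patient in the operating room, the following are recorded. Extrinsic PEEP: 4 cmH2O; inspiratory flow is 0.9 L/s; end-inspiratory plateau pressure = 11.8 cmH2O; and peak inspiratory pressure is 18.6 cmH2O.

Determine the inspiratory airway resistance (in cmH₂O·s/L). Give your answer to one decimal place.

7.6

Raw = (PIP − Pplat) / flow = (18.6 − 11.8) / 0.9 = 6.8 / 0.9 = 7.556 cmH2O·s/L.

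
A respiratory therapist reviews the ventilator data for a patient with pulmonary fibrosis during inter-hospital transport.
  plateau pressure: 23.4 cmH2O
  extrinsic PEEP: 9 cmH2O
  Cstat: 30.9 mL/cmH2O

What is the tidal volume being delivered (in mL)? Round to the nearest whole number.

Vt = Cstat × (Pplat − PEEP) = 30.9 × (23.4 − 9) = 30.9 × 14.4 = 444.96 mL.

445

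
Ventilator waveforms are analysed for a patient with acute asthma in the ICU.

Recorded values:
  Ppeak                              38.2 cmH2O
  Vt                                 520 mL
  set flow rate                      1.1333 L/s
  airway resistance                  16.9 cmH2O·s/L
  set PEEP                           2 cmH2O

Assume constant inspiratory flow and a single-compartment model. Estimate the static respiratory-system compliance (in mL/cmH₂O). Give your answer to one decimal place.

30.5

Equation of motion (constant flow): PIP = Vt/C + R·V̇ + PEEP.
Vt/C = PIP − R·V̇ − PEEP = 38.2 − 16.9×1.1333 − 2 = 38.2 − 19.153 − 2 = 17.047 cmH2O.
C = Vt / 17.047 = 520 / 17.047 = 30.504 mL/cmH2O.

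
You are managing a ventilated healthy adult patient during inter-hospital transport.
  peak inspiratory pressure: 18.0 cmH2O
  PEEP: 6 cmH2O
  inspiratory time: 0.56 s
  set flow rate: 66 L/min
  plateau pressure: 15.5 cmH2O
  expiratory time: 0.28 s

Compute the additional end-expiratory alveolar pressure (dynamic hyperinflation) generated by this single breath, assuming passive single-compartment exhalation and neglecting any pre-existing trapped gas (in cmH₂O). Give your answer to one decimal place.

1.4

Flow: 66 L/min ÷ 60 = 1.1 L/s.
Vt = flow × Ti = 1.1 L/s × 0.56 s × 1000 mL/L = 616.0 mL.
R = (PIP − Pplat)/V̇ = (18.0 − 15.5) / 1.1 = 2.5/1.1 = 2.273 cmH2O·s/L.
C = Vt/(Pplat − PEEP) = 616.0 / (15.5 − 6) = 616.0/9.5 = 64.842 mL/cmH2O.
τ = R × C = 2.273 × 0.06484 L/cmH2O = 0.1474 s.
Fraction remaining = e^(−Te/τ) = e^(−0.28/0.1474) = 0.1496; trapped volume = 616.0 × 0.1496 = 92.154 mL.
Additional alveolar pressure from trapping ≈ V_trapped / C = 92.154 / 64.842 = 1.421 cmH2O.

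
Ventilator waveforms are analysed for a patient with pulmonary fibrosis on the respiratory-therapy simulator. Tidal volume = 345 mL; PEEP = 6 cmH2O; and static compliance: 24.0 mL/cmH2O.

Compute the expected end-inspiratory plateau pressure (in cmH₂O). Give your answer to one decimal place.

20.4

Pplat = PEEP + Vt / Cstat = 6 + 345 / 24.0 = 6 + 14.375 = 20.375 cmH2O.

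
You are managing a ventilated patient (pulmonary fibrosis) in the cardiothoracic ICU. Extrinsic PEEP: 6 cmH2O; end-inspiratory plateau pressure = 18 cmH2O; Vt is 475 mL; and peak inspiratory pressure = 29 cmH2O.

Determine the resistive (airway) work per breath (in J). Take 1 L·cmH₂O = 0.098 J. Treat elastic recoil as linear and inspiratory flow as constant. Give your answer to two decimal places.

0.51

With constant inspiratory flow the resistive pressure is constant at PIP − Pplat = 29 − 18 = 11.0 cmH2O, so resistive work = 11.0 × 0.475 = 5.225 L·cmH2O.
× 0.098 J/(L·cmH2O) → 0.5121 J.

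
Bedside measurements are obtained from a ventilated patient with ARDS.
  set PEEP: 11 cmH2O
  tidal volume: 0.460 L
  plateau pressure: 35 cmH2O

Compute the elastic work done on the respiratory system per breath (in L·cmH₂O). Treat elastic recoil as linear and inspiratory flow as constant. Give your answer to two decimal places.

5.52

Elastic work ≈ ½ × (Pplat − PEEP) × Vt = 0.5 × (35 − 11) × 0.460 L = 0.5 × 24.0 × 0.460 = 5.52 L·cmH2O.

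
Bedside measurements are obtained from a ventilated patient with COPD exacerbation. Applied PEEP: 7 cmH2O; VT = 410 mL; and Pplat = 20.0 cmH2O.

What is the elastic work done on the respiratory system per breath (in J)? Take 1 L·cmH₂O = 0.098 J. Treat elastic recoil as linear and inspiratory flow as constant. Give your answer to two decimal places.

Elastic work ≈ ½ × (Pplat − PEEP) × Vt = 0.5 × (20.0 − 7) × 0.410 L = 0.5 × 13.0 × 0.410 = 2.665 L·cmH2O.
× 0.098 J/(L·cmH2O) → 0.2612 J.

0.26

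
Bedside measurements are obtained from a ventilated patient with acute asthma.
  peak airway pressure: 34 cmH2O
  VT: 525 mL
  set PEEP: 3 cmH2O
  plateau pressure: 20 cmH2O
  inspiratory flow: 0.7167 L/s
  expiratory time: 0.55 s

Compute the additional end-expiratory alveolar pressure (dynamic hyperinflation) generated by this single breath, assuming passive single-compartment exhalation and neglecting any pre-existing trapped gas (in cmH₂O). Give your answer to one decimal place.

6.8

R = (PIP − Pplat)/V̇ = (34 − 20) / 0.7167 = 14.0/0.7167 = 19.534 cmH2O·s/L.
C = Vt/(Pplat − PEEP) = 525.0 / (20 − 3) = 525.0/17.0 = 30.882 mL/cmH2O.
τ = R × C = 19.534 × 0.03088 L/cmH2O = 0.6032 s.
Fraction remaining = e^(−Te/τ) = e^(−0.55/0.6032) = 0.4018; trapped volume = 525.0 × 0.4018 = 210.95 mL.
Additional alveolar pressure from trapping ≈ V_trapped / C = 210.95 / 30.882 = 6.831 cmH2O.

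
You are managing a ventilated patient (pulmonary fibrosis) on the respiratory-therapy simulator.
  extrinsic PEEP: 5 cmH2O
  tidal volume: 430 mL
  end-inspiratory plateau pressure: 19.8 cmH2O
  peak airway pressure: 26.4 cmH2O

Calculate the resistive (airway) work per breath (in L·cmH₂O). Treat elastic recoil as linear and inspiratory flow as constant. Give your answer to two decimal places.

With constant inspiratory flow the resistive pressure is constant at PIP − Pplat = 26.4 − 19.8 = 6.6 cmH2O, so resistive work = 6.6 × 0.430 = 2.838 L·cmH2O.

2.84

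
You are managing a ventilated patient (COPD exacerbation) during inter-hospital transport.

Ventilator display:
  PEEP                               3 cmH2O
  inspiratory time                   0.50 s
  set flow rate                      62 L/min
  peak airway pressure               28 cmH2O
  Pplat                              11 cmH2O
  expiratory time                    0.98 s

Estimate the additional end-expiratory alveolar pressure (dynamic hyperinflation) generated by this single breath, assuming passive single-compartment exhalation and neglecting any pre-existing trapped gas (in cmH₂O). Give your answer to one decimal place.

Flow: 62 L/min ÷ 60 = 1.0333 L/s.
Vt = flow × Ti = 1.0333 L/s × 0.50 s × 1000 mL/L = 516.65 mL.
R = (PIP − Pplat)/V̇ = (28 − 11) / 1.0333 = 17.0/1.0333 = 16.452 cmH2O·s/L.
C = Vt/(Pplat − PEEP) = 516.65 / (11 − 3) = 516.65/8.0 = 64.581 mL/cmH2O.
τ = R × C = 16.452 × 0.06458 L/cmH2O = 1.062 s.
Fraction remaining = e^(−Te/τ) = e^(−0.98/1.062) = 0.3974; trapped volume = 516.65 × 0.3974 = 205.32 mL.
Additional alveolar pressure from trapping ≈ V_trapped / C = 205.32 / 64.581 = 3.179 cmH2O.

3.2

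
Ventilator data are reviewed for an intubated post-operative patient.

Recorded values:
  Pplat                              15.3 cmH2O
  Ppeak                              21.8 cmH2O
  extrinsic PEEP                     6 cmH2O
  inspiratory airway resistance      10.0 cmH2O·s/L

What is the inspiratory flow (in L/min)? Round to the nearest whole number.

flow = (PIP − Pplat) / Raw = (21.8 − 15.3) / 10.0 = 0.65 L/s × 60 = 39.0 L/min.

39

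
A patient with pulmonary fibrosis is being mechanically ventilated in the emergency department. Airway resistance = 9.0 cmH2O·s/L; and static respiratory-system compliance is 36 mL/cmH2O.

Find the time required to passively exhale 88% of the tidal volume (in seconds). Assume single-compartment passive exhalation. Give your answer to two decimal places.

τ = R × C = 9.0 × 36 mL/cmH2O = 9.0 × 0.036 L/cmH2O = 0.324 s.
Exhaled fraction f = 1 − e^(−t/τ) → t = −τ·ln(1 − f) = −0.324·ln(0.12) = 0.687 s.

0.69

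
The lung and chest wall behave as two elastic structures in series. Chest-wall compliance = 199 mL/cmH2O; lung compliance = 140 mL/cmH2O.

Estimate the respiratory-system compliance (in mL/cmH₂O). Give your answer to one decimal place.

82.2

Lung and chest wall are elastances in series: 1/Crs = 1/CL + 1/Ccw.
1/Crs = 1/140 + 1/199 = 0.01217.
Crs = 82.169 mL/cmH2O.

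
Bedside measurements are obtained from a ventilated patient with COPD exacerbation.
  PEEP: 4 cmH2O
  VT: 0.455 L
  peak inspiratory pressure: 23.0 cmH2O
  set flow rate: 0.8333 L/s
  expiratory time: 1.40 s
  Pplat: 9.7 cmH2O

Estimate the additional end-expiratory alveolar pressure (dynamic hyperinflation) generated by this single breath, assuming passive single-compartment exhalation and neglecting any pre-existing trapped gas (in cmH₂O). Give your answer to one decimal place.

1.9

R = (PIP − Pplat)/V̇ = (23.0 − 9.7) / 0.8333 = 13.3/0.8333 = 15.961 cmH2O·s/L.
C = Vt/(Pplat − PEEP) = 455.0 / (9.7 − 4) = 455.0/5.7 = 79.825 mL/cmH2O.
τ = R × C = 15.961 × 0.07983 L/cmH2O = 1.274 s.
Fraction remaining = e^(−Te/τ) = e^(−1.40/1.274) = 0.3332; trapped volume = 455.0 × 0.3332 = 151.61 mL.
Additional alveolar pressure from trapping ≈ V_trapped / C = 151.61 / 79.825 = 1.899 cmH2O.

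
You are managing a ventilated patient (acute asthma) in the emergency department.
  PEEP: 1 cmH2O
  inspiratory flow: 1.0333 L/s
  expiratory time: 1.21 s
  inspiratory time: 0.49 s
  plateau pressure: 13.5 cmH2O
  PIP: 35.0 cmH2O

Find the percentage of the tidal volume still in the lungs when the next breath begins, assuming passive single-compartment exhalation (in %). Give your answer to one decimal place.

Vt = flow × Ti = 1.0333 L/s × 0.49 s × 1000 mL/L = 506.32 mL.
R = (PIP − Pplat)/V̇ = (35.0 − 13.5) / 1.0333 = 21.5/1.0333 = 20.807 cmH2O·s/L.
C = Vt/(Pplat − PEEP) = 506.32 / (13.5 − 1) = 506.32/12.5 = 40.506 mL/cmH2O.
τ = R × C = 20.807 × 0.04051 L/cmH2O = 0.8429 s.
Fraction remaining at end-expiration = e^(−Te/τ) = e^(−1.21/0.8429) = 0.238 → 23.8%.

23.8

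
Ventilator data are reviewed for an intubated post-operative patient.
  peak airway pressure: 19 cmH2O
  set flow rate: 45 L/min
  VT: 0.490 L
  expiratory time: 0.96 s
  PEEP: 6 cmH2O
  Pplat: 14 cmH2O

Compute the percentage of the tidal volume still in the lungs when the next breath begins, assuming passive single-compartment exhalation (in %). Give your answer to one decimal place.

Flow: 45 L/min ÷ 60 = 0.75 L/s.
R = (PIP − Pplat)/V̇ = (19 − 14) / 0.75 = 5.0/0.75 = 6.667 cmH2O·s/L.
C = Vt/(Pplat − PEEP) = 490.0 / (14 − 6) = 490.0/8.0 = 61.25 mL/cmH2O.
τ = R × C = 6.667 × 0.06125 L/cmH2O = 0.4084 s.
Fraction remaining at end-expiration = e^(−Te/τ) = e^(−0.96/0.4084) = 0.09531 → 9.531%.

9.5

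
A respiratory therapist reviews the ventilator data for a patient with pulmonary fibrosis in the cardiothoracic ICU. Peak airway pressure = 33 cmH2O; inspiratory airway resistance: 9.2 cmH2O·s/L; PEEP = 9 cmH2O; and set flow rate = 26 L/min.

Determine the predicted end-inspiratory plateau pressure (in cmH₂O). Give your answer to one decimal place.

Flow: 26 L/min ÷ 60 = 0.4333 L/s.
Pplat = PIP − Raw × flow = 33 − 9.2 × 0.4333 = 33 − 3.986 = 29.014 cmH2O.

29.0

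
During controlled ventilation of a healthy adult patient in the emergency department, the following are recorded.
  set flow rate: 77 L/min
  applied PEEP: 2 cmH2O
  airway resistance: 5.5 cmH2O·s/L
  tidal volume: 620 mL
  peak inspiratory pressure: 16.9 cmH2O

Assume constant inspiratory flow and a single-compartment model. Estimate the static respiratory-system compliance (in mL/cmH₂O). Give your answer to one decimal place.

79.1

Flow: 77 L/min ÷ 60 = 1.2833 L/s.
Equation of motion (constant flow): PIP = Vt/C + R·V̇ + PEEP.
Vt/C = PIP − R·V̇ − PEEP = 16.9 − 5.5×1.2833 − 2 = 16.9 − 7.058 − 2 = 7.842 cmH2O.
C = Vt / 7.842 = 620 / 7.842 = 79.061 mL/cmH2O.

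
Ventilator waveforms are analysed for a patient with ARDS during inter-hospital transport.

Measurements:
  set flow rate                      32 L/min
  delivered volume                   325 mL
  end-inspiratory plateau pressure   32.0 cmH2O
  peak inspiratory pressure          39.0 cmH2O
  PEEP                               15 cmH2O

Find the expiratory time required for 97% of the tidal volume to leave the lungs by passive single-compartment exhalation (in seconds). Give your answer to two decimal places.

Flow: 32 L/min ÷ 60 = 0.5333 L/s.
R = (PIP − Pplat)/V̇ = (39.0 − 32.0) / 0.5333 = 7.0/0.5333 = 13.126 cmH2O·s/L.
C = Vt/(Pplat − PEEP) = 325.0 / (32.0 − 15) = 325.0/17.0 = 19.118 mL/cmH2O.
τ = R × C = 13.126 × 0.01912 L/cmH2O = 0.251 s.
t = −τ·ln(1 − 0.97) = −0.251·ln(0.03) = 0.8801 s.

0.88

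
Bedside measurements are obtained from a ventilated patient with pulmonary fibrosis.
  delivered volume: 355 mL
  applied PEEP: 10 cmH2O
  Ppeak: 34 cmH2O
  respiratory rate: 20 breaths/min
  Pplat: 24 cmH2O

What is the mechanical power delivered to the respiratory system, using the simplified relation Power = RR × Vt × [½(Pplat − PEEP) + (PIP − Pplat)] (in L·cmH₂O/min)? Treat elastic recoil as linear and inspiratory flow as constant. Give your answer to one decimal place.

120.7

Per-breath work = Vt × [½(Pplat−PEEP) + (PIP−Pplat)] = 0.355 × [0.5×14.0 + 10.0] = 0.355 × 17.0 = 6.035 L·cmH2O.
Power = 20 × 6.035 = 120.7 L·cmH2O/min.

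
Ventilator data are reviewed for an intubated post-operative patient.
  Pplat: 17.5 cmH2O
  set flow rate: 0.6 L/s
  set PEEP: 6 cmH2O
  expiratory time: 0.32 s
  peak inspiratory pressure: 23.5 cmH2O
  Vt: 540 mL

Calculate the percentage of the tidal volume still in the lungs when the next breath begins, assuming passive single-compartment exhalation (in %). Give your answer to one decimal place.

50.6

R = (PIP − Pplat)/V̇ = (23.5 − 17.5) / 0.6 = 6.0/0.6 = 10.0 cmH2O·s/L.
C = Vt/(Pplat − PEEP) = 540.0 / (17.5 − 6) = 540.0/11.5 = 46.957 mL/cmH2O.
τ = R × C = 10.0 × 0.04696 L/cmH2O = 0.4696 s.
Fraction remaining at end-expiration = e^(−Te/τ) = e^(−0.32/0.4696) = 0.5059 → 50.59%.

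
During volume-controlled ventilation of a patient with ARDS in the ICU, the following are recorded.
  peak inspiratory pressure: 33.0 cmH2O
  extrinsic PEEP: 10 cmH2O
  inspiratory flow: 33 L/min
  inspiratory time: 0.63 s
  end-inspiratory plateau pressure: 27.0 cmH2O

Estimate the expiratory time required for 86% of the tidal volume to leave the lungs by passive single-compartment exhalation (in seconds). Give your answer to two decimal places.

0.44

Flow: 33 L/min ÷ 60 = 0.55 L/s.
Vt = flow × Ti = 0.55 L/s × 0.63 s × 1000 mL/L = 346.5 mL.
R = (PIP − Pplat)/V̇ = (33.0 − 27.0) / 0.55 = 6.0/0.55 = 10.909 cmH2O·s/L.
C = Vt/(Pplat − PEEP) = 346.5 / (27.0 − 10) = 346.5/17.0 = 20.382 mL/cmH2O.
τ = R × C = 10.909 × 0.02038 L/cmH2O = 0.2223 s.
t = −τ·ln(1 − 0.86) = −0.2223·ln(0.14) = 0.4371 s.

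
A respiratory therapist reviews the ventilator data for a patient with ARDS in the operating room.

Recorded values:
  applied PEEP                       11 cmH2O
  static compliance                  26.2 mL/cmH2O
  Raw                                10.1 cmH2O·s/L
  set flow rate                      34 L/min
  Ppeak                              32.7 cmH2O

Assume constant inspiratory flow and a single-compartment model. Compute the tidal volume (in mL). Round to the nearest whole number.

Flow: 34 L/min ÷ 60 = 0.5667 L/s.
Equation of motion (constant flow): PIP = Vt/C + R·V̇ + PEEP.
Vt/C = PIP − R·V̇ − PEEP = 32.7 − 5.724 − 11 = 15.976 cmH2O.
Vt = C × 15.976 = 26.2 × 15.976 = 418.57 mL.

419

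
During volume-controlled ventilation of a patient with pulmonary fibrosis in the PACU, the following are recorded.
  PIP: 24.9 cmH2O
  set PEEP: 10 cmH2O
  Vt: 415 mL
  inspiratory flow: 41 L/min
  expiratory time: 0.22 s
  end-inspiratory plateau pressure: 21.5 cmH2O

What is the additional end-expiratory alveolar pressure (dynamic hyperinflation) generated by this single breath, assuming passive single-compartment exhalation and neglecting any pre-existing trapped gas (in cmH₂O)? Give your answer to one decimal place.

3.4

Flow: 41 L/min ÷ 60 = 0.6833 L/s.
R = (PIP − Pplat)/V̇ = (24.9 − 21.5) / 0.6833 = 3.4/0.6833 = 4.976 cmH2O·s/L.
C = Vt/(Pplat − PEEP) = 415.0 / (21.5 − 10) = 415.0/11.5 = 36.087 mL/cmH2O.
τ = R × C = 4.976 × 0.03609 L/cmH2O = 0.1796 s.
Fraction remaining = e^(−Te/τ) = e^(−0.22/0.1796) = 0.2938; trapped volume = 415.0 × 0.2938 = 121.93 mL.
Additional alveolar pressure from trapping ≈ V_trapped / C = 121.93 / 36.087 = 3.379 cmH2O.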